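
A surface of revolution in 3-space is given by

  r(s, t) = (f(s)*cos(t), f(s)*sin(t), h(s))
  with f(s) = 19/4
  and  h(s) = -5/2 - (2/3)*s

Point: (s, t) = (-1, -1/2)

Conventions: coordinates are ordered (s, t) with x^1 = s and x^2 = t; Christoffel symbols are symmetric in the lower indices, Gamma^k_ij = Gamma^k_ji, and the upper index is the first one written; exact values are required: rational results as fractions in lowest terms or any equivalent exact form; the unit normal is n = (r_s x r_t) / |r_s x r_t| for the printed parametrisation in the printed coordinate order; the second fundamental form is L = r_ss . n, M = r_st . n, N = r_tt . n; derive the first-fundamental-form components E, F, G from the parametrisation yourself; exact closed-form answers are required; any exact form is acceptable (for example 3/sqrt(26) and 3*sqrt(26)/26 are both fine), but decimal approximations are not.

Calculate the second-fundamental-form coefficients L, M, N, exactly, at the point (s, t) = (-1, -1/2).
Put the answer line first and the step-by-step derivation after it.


Answer: L = 0, M = 0, N = -19/4

f = 19/4, f' = 0, f'' = 0, h' = -2/3, h'' = 0
E = 4/9, F = 0, G = 361/16; answer radicand W^2 = 4/9
unnormalised second-form numerators: l = 0, m = 0, n = -19/6; L = l/sqrt(4/9), and similarly M = m/sqrt(W^2), N = n/sqrt(W^2)


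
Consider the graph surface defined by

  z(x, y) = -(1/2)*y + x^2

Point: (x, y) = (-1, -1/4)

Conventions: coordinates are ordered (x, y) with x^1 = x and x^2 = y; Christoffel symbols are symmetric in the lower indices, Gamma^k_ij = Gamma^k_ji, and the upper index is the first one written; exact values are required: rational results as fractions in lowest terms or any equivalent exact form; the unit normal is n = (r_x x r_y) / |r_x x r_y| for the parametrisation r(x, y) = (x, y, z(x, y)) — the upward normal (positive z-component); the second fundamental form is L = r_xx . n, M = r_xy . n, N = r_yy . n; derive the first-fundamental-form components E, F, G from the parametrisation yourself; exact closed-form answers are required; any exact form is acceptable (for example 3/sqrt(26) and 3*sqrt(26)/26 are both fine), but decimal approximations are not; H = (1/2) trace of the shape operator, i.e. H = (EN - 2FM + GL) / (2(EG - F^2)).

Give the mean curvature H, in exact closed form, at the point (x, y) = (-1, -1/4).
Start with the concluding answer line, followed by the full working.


Answer: H = 10*sqrt(21)/441

z_x = -2, z_y = -1/2, z_xx = 2, z_xy = 0, z_yy = 0
E = 5, F = 1, G = 5/4; answer radicand W^2 = 21/4
unnormalised second-form numerators: l = 2, m = 0, n = 0; L = l/sqrt(21/4), and similarly M = m/sqrt(W^2), N = n/sqrt(W^2)
H = (E*n - 2*F*m + G*l) / (2*(EG - F^2)*sqrt(W^2)); E*n - 2*F*m + G*l = 5/2, EG - F^2 = 21/4, so H = (5/21)/sqrt(21/4)


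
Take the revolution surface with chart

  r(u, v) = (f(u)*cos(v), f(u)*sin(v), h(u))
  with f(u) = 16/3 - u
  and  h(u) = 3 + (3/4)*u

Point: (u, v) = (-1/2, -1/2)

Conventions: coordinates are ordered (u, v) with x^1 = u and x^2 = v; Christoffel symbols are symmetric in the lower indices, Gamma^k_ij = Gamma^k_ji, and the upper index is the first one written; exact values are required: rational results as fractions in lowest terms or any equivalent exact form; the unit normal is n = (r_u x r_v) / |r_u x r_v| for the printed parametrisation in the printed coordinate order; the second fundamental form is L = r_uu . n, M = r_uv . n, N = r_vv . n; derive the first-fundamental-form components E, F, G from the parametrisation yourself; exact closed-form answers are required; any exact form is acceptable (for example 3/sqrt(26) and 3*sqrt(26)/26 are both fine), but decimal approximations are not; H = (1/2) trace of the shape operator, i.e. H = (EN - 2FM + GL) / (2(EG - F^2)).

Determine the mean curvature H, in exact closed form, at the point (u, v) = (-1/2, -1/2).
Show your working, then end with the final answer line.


f = 35/6, f' = -1, f'' = 0, h' = 3/4, h'' = 0
E = 25/16, F = 0, G = 1225/36; answer radicand W^2 = 25/16
unnormalised second-form numerators: l = 0, m = 0, n = 35/8; L = l/sqrt(25/16), and similarly M = m/sqrt(W^2), N = n/sqrt(W^2)
H = (E*n - 2*F*m + G*l) / (2*(EG - F^2)*sqrt(W^2)); E*n - 2*F*m + G*l = 875/128, EG - F^2 = 30625/576, so H = (9/140)/sqrt(25/16)

Answer: H = 9/175


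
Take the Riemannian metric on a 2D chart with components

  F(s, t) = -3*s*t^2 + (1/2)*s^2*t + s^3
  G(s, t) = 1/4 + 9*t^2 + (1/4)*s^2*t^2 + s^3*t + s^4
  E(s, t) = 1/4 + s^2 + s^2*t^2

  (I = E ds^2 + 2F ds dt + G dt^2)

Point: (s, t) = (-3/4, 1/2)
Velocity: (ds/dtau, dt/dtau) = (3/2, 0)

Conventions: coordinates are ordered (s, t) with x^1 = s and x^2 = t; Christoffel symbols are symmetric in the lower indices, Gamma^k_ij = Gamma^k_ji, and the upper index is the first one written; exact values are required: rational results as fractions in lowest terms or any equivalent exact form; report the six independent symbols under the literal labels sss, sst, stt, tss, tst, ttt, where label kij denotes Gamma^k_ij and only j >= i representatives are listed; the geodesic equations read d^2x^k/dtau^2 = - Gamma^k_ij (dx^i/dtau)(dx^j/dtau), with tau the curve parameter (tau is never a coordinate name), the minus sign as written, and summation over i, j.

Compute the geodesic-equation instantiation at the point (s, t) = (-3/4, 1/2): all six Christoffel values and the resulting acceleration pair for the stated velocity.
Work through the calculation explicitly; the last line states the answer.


E = 61/64, F = 9/32, G = 169/64 at the point
E_s = -15/8, E_t = 9/16, F_s = 9/16, F_t = 81/32, G_s = -15/16, G_t = 279/32
EG - F^2 = 9985/4096;  g^inv = (4096/9985) * [[169/64, -9/32], [-9/32, 61/64]]
first-kind symbols [ij,l] = (1/2)(d_i g_jl + d_j g_il - d_l g_ij): [ss,s] = E_s/2 = -15/16, [ss,t] = F_s - E_t/2 = 9/32, [st,s] = E_t/2 = 9/32, [st,t] = G_s/2 = -15/32, [tt,s] = F_t - G_s/2 = 3, [tt,t] = G_t/2 = 279/64
Gamma^s_ij = (G*[ij,s] - F*[ij,t])/(EG - F^2), Gamma^t_ij = (E*[ij,t] - F*[ij,s])/(EG - F^2)
Gamma_sss = -10464/9985, Gamma_sst = 3582/9985, Gamma_stt = 27426/9985, Gamma_tss = 2178/9985, Gamma_tst = -2154/9985, Gamma_ttt = 13563/9985
d^2s/dtau^2 = -(Gamma_sss*(3/2)^2 + 2*Gamma_sst*(3/2)*(0) + Gamma_stt*(0)^2) = 23544/9985
d^2t/dtau^2 = -(Gamma_tss*(3/2)^2 + 2*Gamma_tst*(3/2)*(0) + Gamma_ttt*(0)^2) = -9801/19970

Answer: Gamma_sss = -10464/9985, Gamma_sst = 3582/9985, Gamma_stt = 27426/9985, Gamma_tss = 2178/9985, Gamma_tst = -2154/9985, Gamma_ttt = 13563/9985; accelerations (d^2s/dtau^2, d^2t/dtau^2) = (23544/9985, -9801/19970)


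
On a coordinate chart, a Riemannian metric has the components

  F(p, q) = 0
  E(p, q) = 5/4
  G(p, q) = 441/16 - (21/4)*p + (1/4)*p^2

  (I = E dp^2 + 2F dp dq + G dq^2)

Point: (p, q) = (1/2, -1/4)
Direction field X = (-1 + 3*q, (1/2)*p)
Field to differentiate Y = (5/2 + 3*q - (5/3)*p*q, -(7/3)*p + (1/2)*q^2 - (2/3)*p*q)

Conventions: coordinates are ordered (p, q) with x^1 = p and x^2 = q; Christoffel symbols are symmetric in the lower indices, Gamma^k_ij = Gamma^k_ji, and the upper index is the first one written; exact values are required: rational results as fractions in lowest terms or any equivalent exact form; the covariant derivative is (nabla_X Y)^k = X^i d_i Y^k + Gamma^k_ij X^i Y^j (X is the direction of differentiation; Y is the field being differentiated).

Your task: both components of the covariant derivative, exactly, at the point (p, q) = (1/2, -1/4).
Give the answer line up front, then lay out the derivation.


Answer: (nabla_X Y)^p = -137/192, (nabla_X Y)^q = 2621/768

E = 5/4, F = 0, G = 25 at the point
E_p = 0, E_q = 0, F_p = 0, F_q = 0, G_p = -5, G_q = 0
EG - F^2 = 125/4;  g^inv = (4/125) * [[25, 0], [0, 5/4]]
first-kind symbols [ij,l] = (1/2)(d_i g_jl + d_j g_il - d_l g_ij): [pp,p] = E_p/2 = 0, [pp,q] = F_p - E_q/2 = 0, [pq,p] = E_q/2 = 0, [pq,q] = G_p/2 = -5/2, [qq,p] = F_q - G_p/2 = 5/2, [qq,q] = G_q/2 = 0
Gamma^p_ij = (G*[ij,p] - F*[ij,q])/(EG - F^2), Gamma^q_ij = (E*[ij,q] - F*[ij,p])/(EG - F^2)
Gamma_ppp = 0, Gamma_ppq = 0, Gamma_pqq = 2, Gamma_qpp = 0, Gamma_qpq = -1/10, Gamma_qqq = 0
X = (-7/4, 1/4), Y = (47/24, -101/96) at the point


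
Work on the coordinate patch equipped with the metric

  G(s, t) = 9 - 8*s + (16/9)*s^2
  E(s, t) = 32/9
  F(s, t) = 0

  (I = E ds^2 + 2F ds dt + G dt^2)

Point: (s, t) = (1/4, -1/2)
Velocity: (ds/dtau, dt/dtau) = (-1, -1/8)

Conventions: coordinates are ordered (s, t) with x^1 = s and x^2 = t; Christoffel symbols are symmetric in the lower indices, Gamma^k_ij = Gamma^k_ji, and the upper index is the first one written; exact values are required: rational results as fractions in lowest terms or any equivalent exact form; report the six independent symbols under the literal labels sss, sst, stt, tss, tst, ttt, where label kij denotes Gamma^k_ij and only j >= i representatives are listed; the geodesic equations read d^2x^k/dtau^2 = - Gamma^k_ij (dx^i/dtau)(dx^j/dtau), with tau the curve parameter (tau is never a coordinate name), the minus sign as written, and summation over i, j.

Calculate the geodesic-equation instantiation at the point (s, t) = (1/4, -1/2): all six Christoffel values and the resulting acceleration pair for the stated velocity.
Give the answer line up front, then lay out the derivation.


Answer: Gamma_sss = 0, Gamma_sst = 0, Gamma_stt = 1, Gamma_tss = 0, Gamma_tst = -1/2, Gamma_ttt = 0; accelerations (d^2s/dtau^2, d^2t/dtau^2) = (-1/64, 1/8)

E = 32/9, F = 0, G = 64/9 at the point
E_s = 0, E_t = 0, F_s = 0, F_t = 0, G_s = -64/9, G_t = 0
EG - F^2 = 2048/81;  g^inv = (81/2048) * [[64/9, 0], [0, 32/9]]
first-kind symbols [ij,l] = (1/2)(d_i g_jl + d_j g_il - d_l g_ij): [ss,s] = E_s/2 = 0, [ss,t] = F_s - E_t/2 = 0, [st,s] = E_t/2 = 0, [st,t] = G_s/2 = -32/9, [tt,s] = F_t - G_s/2 = 32/9, [tt,t] = G_t/2 = 0
Gamma^s_ij = (G*[ij,s] - F*[ij,t])/(EG - F^2), Gamma^t_ij = (E*[ij,t] - F*[ij,s])/(EG - F^2)
Gamma_sss = 0, Gamma_sst = 0, Gamma_stt = 1, Gamma_tss = 0, Gamma_tst = -1/2, Gamma_ttt = 0
d^2s/dtau^2 = -(Gamma_sss*(-1)^2 + 2*Gamma_sst*(-1)*(-1/8) + Gamma_stt*(-1/8)^2) = -1/64
d^2t/dtau^2 = -(Gamma_tss*(-1)^2 + 2*Gamma_tst*(-1)*(-1/8) + Gamma_ttt*(-1/8)^2) = 1/8


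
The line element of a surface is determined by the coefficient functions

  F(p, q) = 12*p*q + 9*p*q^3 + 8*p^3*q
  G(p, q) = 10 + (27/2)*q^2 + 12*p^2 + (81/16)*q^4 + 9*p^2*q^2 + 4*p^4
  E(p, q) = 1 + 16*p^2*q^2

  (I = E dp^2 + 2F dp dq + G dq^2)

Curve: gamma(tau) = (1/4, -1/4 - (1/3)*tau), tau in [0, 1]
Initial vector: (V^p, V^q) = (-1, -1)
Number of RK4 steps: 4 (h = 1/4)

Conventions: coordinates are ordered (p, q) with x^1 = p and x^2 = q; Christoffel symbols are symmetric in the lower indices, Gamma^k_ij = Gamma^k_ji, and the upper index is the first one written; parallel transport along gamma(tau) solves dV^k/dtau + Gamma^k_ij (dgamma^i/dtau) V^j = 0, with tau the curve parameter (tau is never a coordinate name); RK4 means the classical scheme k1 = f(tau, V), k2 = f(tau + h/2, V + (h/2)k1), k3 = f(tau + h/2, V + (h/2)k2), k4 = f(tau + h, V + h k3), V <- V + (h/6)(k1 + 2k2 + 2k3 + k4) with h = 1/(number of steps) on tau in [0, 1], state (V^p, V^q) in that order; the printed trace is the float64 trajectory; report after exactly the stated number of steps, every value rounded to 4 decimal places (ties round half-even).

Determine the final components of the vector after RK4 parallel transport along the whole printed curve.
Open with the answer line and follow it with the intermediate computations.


Answer: V^p = -1.0087, V^q = -0.9312

gamma'(tau) = (0, -1/3); f(tau, V)^k = -Gamma^k_ij(gamma(tau)) gamma'^i(tau) V^j; h = 1/4; intermediate values shown to 6 dp
curve data and Christoffel symbols at the stage parameters:
  tau = 0.000000: gamma = (0.250000, -0.250000), gamma' = (0.000000, -0.333333); Gamma_ppp = 0.021319, Gamma_ppq = -0.021319, Gamma_pqq = 0.023984, Gamma_qpp = -0.278475, Gamma_qpq = 0.278475, Gamma_qqq = -0.313285
  tau = 0.125000: gamma = (0.250000, -0.291667), gamma' = (0.000000, -0.333333); Gamma_ppp = 0.028160, Gamma_ppq = -0.024137, Gamma_pqq = 0.031680, Gamma_qpp = -0.320197, Gamma_qpq = 0.274455, Gamma_qqq = -0.360222
  tau = 0.250000: gamma = (0.250000, -0.333333), gamma' = (0.000000, -0.333333); Gamma_ppp = 0.035551, Gamma_ppq = -0.026663, Gamma_pqq = 0.039994, Gamma_qpp = -0.359950, Gamma_qpq = 0.269963, Gamma_qqq = -0.404944
  tau = 0.375000: gamma = (0.250000, -0.375000), gamma' = (0.000000, -0.333333); Gamma_ppp = 0.043323, Gamma_ppq = -0.028882, Gamma_pqq = 0.048738, Gamma_qpp = -0.397578, Gamma_qpq = 0.265052, Gamma_qqq = -0.447275
  tau = 0.500000: gamma = (0.250000, -0.416667), gamma' = (0.000000, -0.333333); Gamma_ppp = 0.051314, Gamma_ppq = -0.030788, Gamma_pqq = 0.057728, Gamma_qpp = -0.432962, Gamma_qpq = 0.259777, Gamma_qqq = -0.487082
  tau = 0.625000: gamma = (0.250000, -0.458333), gamma' = (0.000000, -0.333333); Gamma_ppp = 0.059370, Gamma_ppq = -0.032384, Gamma_pqq = 0.066791, Gamma_qpp = -0.466022, Gamma_qpq = 0.254194, Gamma_qqq = -0.524275
  tau = 0.750000: gamma = (0.250000, -0.500000), gamma' = (0.000000, -0.333333); Gamma_ppp = 0.067351, Gamma_ppq = -0.033675, Gamma_pqq = 0.075770, Gamma_qpp = -0.496711, Gamma_qpq = 0.248356, Gamma_qqq = -0.558800
  tau = 0.875000: gamma = (0.250000, -0.541667), gamma' = (0.000000, -0.333333); Gamma_ppp = 0.075131, Gamma_ppq = -0.034676, Gamma_pqq = 0.084523, Gamma_qpp = -0.525016, Gamma_qpq = 0.242315, Gamma_qqq = -0.590643
  tau = 1.000000: gamma = (0.250000, -0.583333), gamma' = (0.000000, -0.333333); Gamma_ppp = 0.082606, Gamma_ppq = -0.035402, Gamma_pqq = 0.092931, Gamma_qpp = -0.550949, Gamma_qpq = 0.236121, Gamma_qqq = -0.619818
step 0: V^p = -1.0000, V^q = -1.0000
step 1: k1 = (-0.000888, 0.011603), k2 = (-0.002498, 0.028405), k3 = (-0.002474, 0.028134), k4 = (-0.004345, 0.043989); V <- V + (h/6)(k1 + 2k2 + 2k3 + k4): V^p = -1.0006, V^q = -0.9930
step 2: k1 = (-0.004345, 0.043988), k2 = (-0.006404, 0.058770), k3 = (-0.006371, 0.058471), k4 = (-0.008541, 0.072061); V <- V + (h/6)(k1 + 2k2 + 2k3 + k4): V^p = -1.0022, V^q = -0.9784
step 3: k1 = (-0.008541, 0.072063), k2 = (-0.010751, 0.084392), k3 = (-0.010714, 0.084100), k4 = (-0.012899, 0.095129); V <- V + (h/6)(k1 + 2k2 + 2k3 + k4): V^p = -1.0049, V^q = -0.9574
step 4: k1 = (-0.012899, 0.095132), k2 = (-0.015004, 0.104846), k3 = (-0.014966, 0.104585), k4 = (-0.016943, 0.113006); V <- V + (h/6)(k1 + 2k2 + 2k3 + k4): V^p = -1.0087, V^q = -0.9312


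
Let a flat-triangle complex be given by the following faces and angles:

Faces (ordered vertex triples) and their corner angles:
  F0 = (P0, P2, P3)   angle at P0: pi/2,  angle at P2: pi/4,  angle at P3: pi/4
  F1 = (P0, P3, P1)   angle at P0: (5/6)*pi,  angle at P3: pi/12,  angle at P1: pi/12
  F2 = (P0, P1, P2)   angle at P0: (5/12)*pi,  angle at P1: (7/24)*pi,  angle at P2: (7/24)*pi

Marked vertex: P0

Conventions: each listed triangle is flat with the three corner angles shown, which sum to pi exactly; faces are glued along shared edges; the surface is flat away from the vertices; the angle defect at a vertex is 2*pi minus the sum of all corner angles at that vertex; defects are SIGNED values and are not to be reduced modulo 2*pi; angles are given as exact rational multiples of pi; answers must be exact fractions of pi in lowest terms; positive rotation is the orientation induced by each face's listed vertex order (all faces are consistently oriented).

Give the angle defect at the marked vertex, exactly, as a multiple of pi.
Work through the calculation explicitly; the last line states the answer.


Sum of corner angles at P0: (7/4)*pi
defect = 2*pi - (7/4)*pi

Answer: defect(P0) = pi/4


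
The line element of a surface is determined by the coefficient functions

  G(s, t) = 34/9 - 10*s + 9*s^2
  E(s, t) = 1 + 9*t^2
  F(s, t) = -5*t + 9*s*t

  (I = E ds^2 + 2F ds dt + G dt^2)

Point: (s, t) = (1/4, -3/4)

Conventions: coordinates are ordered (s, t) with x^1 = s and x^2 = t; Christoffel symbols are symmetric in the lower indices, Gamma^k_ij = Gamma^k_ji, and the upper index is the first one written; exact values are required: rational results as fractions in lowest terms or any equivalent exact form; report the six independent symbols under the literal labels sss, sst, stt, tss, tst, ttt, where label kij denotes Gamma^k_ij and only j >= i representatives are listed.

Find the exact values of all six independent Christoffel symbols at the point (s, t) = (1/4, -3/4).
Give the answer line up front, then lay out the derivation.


Answer: Gamma_sss = 0, Gamma_sst = -486/497, Gamma_stt = 0, Gamma_tss = 0, Gamma_tst = -198/497, Gamma_ttt = 0

E = 97/16, F = 33/16, G = 265/144 at the point
E_s = 0, E_t = -27/2, F_s = -27/4, F_t = -11/4, G_s = -11/2, G_t = 0
EG - F^2 = 497/72;  g^inv = (72/497) * [[265/144, -33/16], [-33/16, 97/16]]
first-kind symbols [ij,l] = (1/2)(d_i g_jl + d_j g_il - d_l g_ij): [ss,s] = E_s/2 = 0, [ss,t] = F_s - E_t/2 = 0, [st,s] = E_t/2 = -27/4, [st,t] = G_s/2 = -11/4, [tt,s] = F_t - G_s/2 = 0, [tt,t] = G_t/2 = 0
Gamma^s_ij = (G*[ij,s] - F*[ij,t])/(EG - F^2), Gamma^t_ij = (E*[ij,t] - F*[ij,s])/(EG - F^2)


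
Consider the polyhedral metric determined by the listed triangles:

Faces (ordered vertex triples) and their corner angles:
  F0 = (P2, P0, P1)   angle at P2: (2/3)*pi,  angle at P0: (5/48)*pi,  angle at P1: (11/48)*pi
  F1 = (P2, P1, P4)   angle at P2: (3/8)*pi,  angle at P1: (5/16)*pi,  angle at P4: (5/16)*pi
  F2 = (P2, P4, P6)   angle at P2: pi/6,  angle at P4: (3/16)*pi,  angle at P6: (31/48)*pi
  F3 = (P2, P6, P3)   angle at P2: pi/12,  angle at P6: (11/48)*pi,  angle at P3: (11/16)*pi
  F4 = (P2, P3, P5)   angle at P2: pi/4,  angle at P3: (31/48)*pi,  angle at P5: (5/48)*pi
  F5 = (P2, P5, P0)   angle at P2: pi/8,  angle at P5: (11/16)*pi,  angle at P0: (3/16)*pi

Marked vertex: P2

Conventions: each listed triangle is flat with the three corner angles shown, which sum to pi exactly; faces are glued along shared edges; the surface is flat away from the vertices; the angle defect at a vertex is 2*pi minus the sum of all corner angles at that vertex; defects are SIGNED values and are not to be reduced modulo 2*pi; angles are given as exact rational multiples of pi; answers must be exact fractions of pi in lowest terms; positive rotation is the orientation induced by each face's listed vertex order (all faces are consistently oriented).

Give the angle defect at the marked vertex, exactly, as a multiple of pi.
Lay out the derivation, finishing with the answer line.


Sum of corner angles at P2: (5/3)*pi
defect = 2*pi - (5/3)*pi

Answer: defect(P2) = pi/3


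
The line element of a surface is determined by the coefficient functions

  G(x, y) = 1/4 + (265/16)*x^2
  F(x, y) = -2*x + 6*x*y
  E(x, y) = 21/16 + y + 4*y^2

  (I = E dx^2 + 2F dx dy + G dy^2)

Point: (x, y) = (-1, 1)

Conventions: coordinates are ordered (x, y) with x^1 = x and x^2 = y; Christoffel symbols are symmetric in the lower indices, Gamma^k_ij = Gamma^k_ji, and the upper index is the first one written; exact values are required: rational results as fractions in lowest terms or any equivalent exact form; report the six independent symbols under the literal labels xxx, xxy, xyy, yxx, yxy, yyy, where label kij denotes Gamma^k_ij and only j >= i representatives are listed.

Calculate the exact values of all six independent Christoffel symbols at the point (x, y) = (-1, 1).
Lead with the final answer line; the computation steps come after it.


Answer: Gamma_xxx = -512/23073, Gamma_xxy = 2408/23073, Gamma_xyy = 45461/23073, Gamma_yxx = -808/23073, Gamma_yxy = -22157/23073, Gamma_yyy = 10816/23073

E = 101/16, F = -4, G = 269/16 at the point
E_x = 0, E_y = 9, F_x = 4, F_y = -6, G_x = -265/8, G_y = 0
EG - F^2 = 23073/256;  g^inv = (256/23073) * [[269/16, 4], [4, 101/16]]
first-kind symbols [ij,l] = (1/2)(d_i g_jl + d_j g_il - d_l g_ij): [xx,x] = E_x/2 = 0, [xx,y] = F_x - E_y/2 = -1/2, [xy,x] = E_y/2 = 9/2, [xy,y] = G_x/2 = -265/16, [yy,x] = F_y - G_x/2 = 169/16, [yy,y] = G_y/2 = 0
Gamma^x_ij = (G*[ij,x] - F*[ij,y])/(EG - F^2), Gamma^y_ij = (E*[ij,y] - F*[ij,x])/(EG - F^2)


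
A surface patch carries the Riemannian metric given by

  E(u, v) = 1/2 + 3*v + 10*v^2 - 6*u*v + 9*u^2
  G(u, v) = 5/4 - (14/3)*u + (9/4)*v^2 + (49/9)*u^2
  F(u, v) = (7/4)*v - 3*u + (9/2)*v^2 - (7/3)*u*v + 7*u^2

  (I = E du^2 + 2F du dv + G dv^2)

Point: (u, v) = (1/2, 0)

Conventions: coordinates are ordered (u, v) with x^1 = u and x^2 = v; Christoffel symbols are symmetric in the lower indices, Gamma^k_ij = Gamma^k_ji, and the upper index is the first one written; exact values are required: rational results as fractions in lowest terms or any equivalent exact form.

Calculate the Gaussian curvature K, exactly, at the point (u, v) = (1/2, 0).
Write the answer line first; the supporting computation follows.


Answer: K = -250944/10201

E = 11/4, F = 1/4, G = 5/18, EG - F^2 = 101/144 at the point
E_u = 9, E_v = 0, F_u = 4, F_v = 7/12, G_u = 7/9, G_v = 0
E_vv = 20, F_uv = -7/3, G_uu = 98/9
The intrinsic route: Brioschi's K = (det M1 - det M2)/(EG - F^2)^2.
M1 = [[-E_vv/2 + F_uv - G_uu/2, E_u/2, F_u - E_v/2], [F_v - G_u/2, E, F], [G_v/2, F, G]] = [[-160/9, 9/2, 4], [7/36, 11/4, 1/4], [0, 1/4, 5/18]]; det M1 = -16223/1296
M2 = [[0, E_v/2, G_u/2], [E_v/2, E, F], [G_u/2, F, G]] = [[0, 0, 7/18], [0, 11/4, 1/4], [7/18, 1/4, 5/18]]; det M2 = -539/1296
det M1 - det M2 = -1307/108; K = -1307/108 / (101/144)^2 = -250944/10201


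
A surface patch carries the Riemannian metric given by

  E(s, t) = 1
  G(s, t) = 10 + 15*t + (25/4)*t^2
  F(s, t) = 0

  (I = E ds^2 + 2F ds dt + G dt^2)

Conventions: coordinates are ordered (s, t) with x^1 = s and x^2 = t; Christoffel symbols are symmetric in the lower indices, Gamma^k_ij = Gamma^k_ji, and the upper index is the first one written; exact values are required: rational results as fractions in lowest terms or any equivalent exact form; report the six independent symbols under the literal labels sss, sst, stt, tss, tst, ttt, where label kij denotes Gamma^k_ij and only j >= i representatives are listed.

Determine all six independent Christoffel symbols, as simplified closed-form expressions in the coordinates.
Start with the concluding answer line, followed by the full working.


Answer: Gamma_sss = 0, Gamma_sst = 0, Gamma_stt = 0, Gamma_tss = 0, Gamma_tst = 0, Gamma_ttt = (5*t + 6)/(5*t^2 + 12*t + 8)

E = 1; F = 0; G = 10 + 15*t + (25/4)*t^2
Gamma^k_ij = (1/2) g^{kl} (d_i g_jl + d_j g_il - d_l g_ij), with g^inv = (1/(EG-F^2)) [[G, -F], [-F, E]]
first partials: E_s = 0, E_t = 0, F_s = 0, F_t = 0, G_s = 0, G_t = 15 + (25/2)*t
D = EG - F^2 = 10 + 15*t + (25/4)*t^2
expanded: Gamma^s_ss = (G E_s - 2F F_s + F E_t)/(2D), Gamma^s_st = (G E_t - F G_s)/(2D), Gamma^s_tt = (2G F_t - G G_s - F G_t)/(2D), Gamma^t_ss = (2E F_s - E E_t - F E_s)/(2D), Gamma^t_st = (E G_s - F E_t)/(2D), Gamma^t_tt = (E G_t - 2F F_t + F G_s)/(2D); substitute and cancel common factors


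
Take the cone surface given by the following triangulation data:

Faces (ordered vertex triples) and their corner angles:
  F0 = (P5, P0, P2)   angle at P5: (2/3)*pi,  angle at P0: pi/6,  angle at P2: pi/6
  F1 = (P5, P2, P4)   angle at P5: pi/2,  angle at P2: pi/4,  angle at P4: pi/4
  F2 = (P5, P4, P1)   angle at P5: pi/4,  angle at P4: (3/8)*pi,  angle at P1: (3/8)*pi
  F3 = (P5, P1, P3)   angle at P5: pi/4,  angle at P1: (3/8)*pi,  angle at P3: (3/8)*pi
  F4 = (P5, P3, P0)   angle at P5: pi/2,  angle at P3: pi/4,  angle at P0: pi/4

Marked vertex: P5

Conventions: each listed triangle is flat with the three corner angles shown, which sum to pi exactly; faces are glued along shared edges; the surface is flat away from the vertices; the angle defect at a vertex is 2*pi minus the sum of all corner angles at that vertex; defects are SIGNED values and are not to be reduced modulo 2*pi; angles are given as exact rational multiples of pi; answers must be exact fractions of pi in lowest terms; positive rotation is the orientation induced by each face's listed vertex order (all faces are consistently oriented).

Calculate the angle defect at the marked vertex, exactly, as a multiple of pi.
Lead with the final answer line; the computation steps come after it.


Answer: defect(P5) = -pi/6

Sum of corner angles at P5: (13/6)*pi
defect = 2*pi - (13/6)*pi


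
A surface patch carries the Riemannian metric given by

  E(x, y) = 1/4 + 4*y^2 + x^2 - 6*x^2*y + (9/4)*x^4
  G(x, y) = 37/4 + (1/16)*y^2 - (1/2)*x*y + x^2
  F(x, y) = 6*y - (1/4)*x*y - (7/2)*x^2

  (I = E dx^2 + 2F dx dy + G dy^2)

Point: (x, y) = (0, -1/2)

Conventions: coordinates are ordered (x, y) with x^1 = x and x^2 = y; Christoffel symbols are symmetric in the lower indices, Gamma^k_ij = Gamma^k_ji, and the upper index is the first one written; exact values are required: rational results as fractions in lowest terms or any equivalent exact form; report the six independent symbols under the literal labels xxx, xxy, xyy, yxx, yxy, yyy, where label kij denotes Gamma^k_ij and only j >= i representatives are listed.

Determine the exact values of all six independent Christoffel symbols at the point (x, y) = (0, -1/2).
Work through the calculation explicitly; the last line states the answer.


E = 5/4, F = -3, G = 593/64 at the point
E_x = 0, E_y = -4, F_x = 1/8, F_y = 6, G_x = 1/4, G_y = -1/16
EG - F^2 = 661/256;  g^inv = (256/661) * [[593/64, 3], [3, 5/4]]
first-kind symbols [ij,l] = (1/2)(d_i g_jl + d_j g_il - d_l g_ij): [xx,x] = E_x/2 = 0, [xx,y] = F_x - E_y/2 = 17/8, [xy,x] = E_y/2 = -2, [xy,y] = G_x/2 = 1/8, [yy,x] = F_y - G_x/2 = 47/8, [yy,y] = G_y/2 = -1/32
Gamma^x_ij = (G*[ij,x] - F*[ij,y])/(EG - F^2), Gamma^y_ij = (E*[ij,y] - F*[ij,x])/(EG - F^2)

Answer: Gamma_xxx = 1632/661, Gamma_xxy = -4648/661, Gamma_xyy = 27823/1322, Gamma_yxx = 680/661, Gamma_yxy = -1496/661, Gamma_yyy = 4502/661


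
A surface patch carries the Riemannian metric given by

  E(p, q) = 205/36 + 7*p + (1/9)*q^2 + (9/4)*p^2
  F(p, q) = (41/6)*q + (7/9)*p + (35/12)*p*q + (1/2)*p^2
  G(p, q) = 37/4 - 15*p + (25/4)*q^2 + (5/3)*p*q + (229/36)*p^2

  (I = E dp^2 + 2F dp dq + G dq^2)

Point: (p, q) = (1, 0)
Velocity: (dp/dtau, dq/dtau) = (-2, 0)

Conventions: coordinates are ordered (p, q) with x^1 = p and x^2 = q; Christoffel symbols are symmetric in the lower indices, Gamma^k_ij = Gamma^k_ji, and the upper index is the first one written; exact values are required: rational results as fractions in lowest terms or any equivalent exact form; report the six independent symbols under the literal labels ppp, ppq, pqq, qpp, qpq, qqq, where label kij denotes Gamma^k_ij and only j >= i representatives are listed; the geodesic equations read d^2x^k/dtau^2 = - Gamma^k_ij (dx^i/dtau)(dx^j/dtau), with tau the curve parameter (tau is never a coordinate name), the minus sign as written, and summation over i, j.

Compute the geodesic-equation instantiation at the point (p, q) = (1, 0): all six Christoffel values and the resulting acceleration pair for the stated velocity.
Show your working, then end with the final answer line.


E = 269/18, F = 23/18, G = 11/18 at the point
E_p = 23/2, E_q = 0, F_p = 16/9, F_q = 39/4, G_p = -41/18, G_q = 5/3
EG - F^2 = 15/2;  g^inv = (2/15) * [[11/18, -23/18], [-23/18, 269/18]]
first-kind symbols [ij,l] = (1/2)(d_i g_jl + d_j g_il - d_l g_ij): [pp,p] = E_p/2 = 23/4, [pp,q] = F_p - E_q/2 = 16/9, [pq,p] = E_q/2 = 0, [pq,q] = G_p/2 = -41/36, [qq,p] = F_q - G_p/2 = 98/9, [qq,q] = G_q/2 = 5/6
Gamma^p_ij = (G*[ij,p] - F*[ij,q])/(EG - F^2), Gamma^q_ij = (E*[ij,q] - F*[ij,p])/(EG - F^2)
Gamma_ppp = 161/972, Gamma_ppq = 943/4860, Gamma_pqq = 1811/2430, Gamma_qpp = 2491/972, Gamma_qpq = -11029/4860, Gamma_qqq = -473/2430
d^2p/dtau^2 = -(Gamma_ppp*(-2)^2 + 2*Gamma_ppq*(-2)*(0) + Gamma_pqq*(0)^2) = -161/243
d^2q/dtau^2 = -(Gamma_qpp*(-2)^2 + 2*Gamma_qpq*(-2)*(0) + Gamma_qqq*(0)^2) = -2491/243

Answer: Gamma_ppp = 161/972, Gamma_ppq = 943/4860, Gamma_pqq = 1811/2430, Gamma_qpp = 2491/972, Gamma_qpq = -11029/4860, Gamma_qqq = -473/2430; accelerations (d^2p/dtau^2, d^2q/dtau^2) = (-161/243, -2491/243)


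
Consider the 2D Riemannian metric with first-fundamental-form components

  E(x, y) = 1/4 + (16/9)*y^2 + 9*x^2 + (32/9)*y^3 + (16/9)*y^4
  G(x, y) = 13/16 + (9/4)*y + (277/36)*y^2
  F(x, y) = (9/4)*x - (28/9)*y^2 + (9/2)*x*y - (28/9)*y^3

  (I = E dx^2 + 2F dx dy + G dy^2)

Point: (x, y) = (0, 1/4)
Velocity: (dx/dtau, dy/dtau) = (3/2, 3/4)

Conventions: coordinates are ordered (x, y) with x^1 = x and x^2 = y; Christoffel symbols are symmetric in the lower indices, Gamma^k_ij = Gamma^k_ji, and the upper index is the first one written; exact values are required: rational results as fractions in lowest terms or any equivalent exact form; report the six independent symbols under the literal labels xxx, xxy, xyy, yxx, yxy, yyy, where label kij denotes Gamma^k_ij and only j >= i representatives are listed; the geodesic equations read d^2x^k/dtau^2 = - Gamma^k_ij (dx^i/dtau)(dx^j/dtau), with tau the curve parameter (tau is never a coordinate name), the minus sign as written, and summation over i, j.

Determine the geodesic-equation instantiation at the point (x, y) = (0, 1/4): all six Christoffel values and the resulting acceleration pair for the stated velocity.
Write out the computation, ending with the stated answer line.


E = 61/144, F = -35/144, G = 1069/576 at the point
E_x = 0, E_y = 5/3, F_x = 27/8, F_y = -77/36, G_x = 0, G_y = 439/72
EG - F^2 = 6701/9216;  g^inv = (9216/6701) * [[1069/576, 35/144], [35/144, 61/144]]
first-kind symbols [ij,l] = (1/2)(d_i g_jl + d_j g_il - d_l g_ij): [xx,x] = E_x/2 = 0, [xx,y] = F_x - E_y/2 = 61/24, [xy,x] = E_y/2 = 5/6, [xy,y] = G_x/2 = 0, [yy,x] = F_y - G_x/2 = -77/36, [yy,y] = G_y/2 = 439/144
Gamma^x_ij = (G*[ij,x] - F*[ij,y])/(EG - F^2), Gamma^y_ij = (E*[ij,y] - F*[ij,x])/(EG - F^2)
Gamma_xxx = 17080/20103, Gamma_xxy = 42760/20103, Gamma_xyy = -89264/20103, Gamma_yxx = 29768/20103, Gamma_yxy = 5600/20103, Gamma_yyy = 21332/20103
d^2x/dtau^2 = -(Gamma_xxx*(3/2)^2 + 2*Gamma_xxy*(3/2)*(3/4) + Gamma_xyy*(3/4)^2) = -28143/6701
d^2y/dtau^2 = -(Gamma_yxx*(3/2)^2 + 2*Gamma_yxy*(3/2)*(3/4) + Gamma_yyy*(3/4)^2) = -122103/26804

Answer: Gamma_xxx = 17080/20103, Gamma_xxy = 42760/20103, Gamma_xyy = -89264/20103, Gamma_yxx = 29768/20103, Gamma_yxy = 5600/20103, Gamma_yyy = 21332/20103; accelerations (d^2x/dtau^2, d^2y/dtau^2) = (-28143/6701, -122103/26804)


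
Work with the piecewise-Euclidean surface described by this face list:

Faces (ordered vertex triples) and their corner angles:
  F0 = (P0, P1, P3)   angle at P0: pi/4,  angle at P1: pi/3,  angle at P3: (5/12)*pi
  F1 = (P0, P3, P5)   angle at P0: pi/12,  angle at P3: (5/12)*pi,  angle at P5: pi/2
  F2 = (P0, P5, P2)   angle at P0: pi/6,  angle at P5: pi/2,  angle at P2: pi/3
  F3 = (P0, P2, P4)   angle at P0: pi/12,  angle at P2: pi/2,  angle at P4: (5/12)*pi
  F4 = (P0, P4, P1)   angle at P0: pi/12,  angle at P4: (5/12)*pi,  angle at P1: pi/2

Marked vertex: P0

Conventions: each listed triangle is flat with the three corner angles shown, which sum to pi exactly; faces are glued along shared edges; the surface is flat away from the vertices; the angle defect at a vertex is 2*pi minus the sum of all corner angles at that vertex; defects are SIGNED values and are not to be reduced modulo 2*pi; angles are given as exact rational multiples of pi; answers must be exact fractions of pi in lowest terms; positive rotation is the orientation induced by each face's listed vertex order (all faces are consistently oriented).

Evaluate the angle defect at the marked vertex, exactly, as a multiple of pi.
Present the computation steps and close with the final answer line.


Sum of corner angles at P0: (2/3)*pi
defect = 2*pi - (2/3)*pi

Answer: defect(P0) = (4/3)*pi


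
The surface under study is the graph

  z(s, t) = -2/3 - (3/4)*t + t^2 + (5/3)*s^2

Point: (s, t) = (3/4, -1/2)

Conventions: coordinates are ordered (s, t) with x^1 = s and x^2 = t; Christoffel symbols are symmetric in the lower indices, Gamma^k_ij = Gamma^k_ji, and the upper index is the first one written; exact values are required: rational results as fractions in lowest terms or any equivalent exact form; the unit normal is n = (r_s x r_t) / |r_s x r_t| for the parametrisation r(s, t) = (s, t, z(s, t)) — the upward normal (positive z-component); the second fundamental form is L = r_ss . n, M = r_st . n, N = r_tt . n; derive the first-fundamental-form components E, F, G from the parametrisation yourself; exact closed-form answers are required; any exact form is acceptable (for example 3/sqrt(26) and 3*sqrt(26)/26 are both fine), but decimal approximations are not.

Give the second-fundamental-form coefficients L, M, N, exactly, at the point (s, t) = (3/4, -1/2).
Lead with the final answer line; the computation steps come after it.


Answer: L = 8*sqrt(165)/99, M = 0, N = 8*sqrt(165)/165

z_s = 5/2, z_t = -7/4, z_ss = 10/3, z_st = 0, z_tt = 2
E = 29/4, F = -35/8, G = 65/16; answer radicand W^2 = 165/16
unnormalised second-form numerators: l = 10/3, m = 0, n = 2; L = l/sqrt(165/16), and similarly M = m/sqrt(W^2), N = n/sqrt(W^2)


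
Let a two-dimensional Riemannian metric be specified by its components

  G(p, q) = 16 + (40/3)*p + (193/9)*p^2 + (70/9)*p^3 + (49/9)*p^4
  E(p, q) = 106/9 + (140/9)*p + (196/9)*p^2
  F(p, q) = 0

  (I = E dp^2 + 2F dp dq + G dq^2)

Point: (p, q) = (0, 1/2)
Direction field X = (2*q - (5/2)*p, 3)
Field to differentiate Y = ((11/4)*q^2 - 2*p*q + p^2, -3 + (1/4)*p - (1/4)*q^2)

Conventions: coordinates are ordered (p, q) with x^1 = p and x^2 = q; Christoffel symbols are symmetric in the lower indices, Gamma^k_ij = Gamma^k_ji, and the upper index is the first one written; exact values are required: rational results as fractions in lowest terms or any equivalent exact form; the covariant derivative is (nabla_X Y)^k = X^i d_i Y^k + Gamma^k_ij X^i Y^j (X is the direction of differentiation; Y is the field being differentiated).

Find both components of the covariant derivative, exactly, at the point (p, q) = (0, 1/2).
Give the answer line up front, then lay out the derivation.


Answer: (nabla_X Y)^p = 10943/848, (nabla_X Y)^q = -11/12

E = 106/9, F = 0, G = 16 at the point
E_p = 140/9, E_q = 0, F_p = 0, F_q = 0, G_p = 40/3, G_q = 0
EG - F^2 = 1696/9;  g^inv = (9/1696) * [[16, 0], [0, 106/9]]
first-kind symbols [ij,l] = (1/2)(d_i g_jl + d_j g_il - d_l g_ij): [pp,p] = E_p/2 = 70/9, [pp,q] = F_p - E_q/2 = 0, [pq,p] = E_q/2 = 0, [pq,q] = G_p/2 = 20/3, [qq,p] = F_q - G_p/2 = -20/3, [qq,q] = G_q/2 = 0
Gamma^p_ij = (G*[ij,p] - F*[ij,q])/(EG - F^2), Gamma^q_ij = (E*[ij,q] - F*[ij,p])/(EG - F^2)
Gamma_ppp = 35/53, Gamma_ppq = 0, Gamma_pqq = -30/53, Gamma_qpp = 0, Gamma_qpq = 5/12, Gamma_qqq = 0
X = (1, 3), Y = (11/16, -49/16) at the point


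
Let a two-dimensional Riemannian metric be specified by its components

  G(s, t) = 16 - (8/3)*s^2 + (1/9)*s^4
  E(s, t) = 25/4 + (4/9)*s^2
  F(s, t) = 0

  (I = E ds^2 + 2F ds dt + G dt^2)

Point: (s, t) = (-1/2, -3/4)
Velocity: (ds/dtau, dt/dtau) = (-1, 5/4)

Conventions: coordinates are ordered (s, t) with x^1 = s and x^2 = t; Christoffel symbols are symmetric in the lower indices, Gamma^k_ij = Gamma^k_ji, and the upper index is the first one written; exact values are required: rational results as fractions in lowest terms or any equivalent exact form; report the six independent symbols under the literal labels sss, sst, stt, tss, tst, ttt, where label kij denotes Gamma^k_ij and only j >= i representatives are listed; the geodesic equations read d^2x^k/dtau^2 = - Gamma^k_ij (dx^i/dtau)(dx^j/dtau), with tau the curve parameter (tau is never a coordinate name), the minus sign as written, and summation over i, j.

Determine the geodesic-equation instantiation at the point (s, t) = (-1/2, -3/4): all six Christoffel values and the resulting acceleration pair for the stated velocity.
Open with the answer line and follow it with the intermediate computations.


Answer: Gamma_sss = -8/229, Gamma_sst = 0, Gamma_stt = -47/229, Gamma_tss = 0, Gamma_tst = 4/47, Gamma_ttt = 0; accelerations (d^2s/dtau^2, d^2t/dtau^2) = (1303/3664, 10/47)

E = 229/36, F = 0, G = 2209/144 at the point
E_s = -4/9, E_t = 0, F_s = 0, F_t = 0, G_s = 47/18, G_t = 0
EG - F^2 = 505861/5184;  g^inv = (5184/505861) * [[2209/144, 0], [0, 229/36]]
first-kind symbols [ij,l] = (1/2)(d_i g_jl + d_j g_il - d_l g_ij): [ss,s] = E_s/2 = -2/9, [ss,t] = F_s - E_t/2 = 0, [st,s] = E_t/2 = 0, [st,t] = G_s/2 = 47/36, [tt,s] = F_t - G_s/2 = -47/36, [tt,t] = G_t/2 = 0
Gamma^s_ij = (G*[ij,s] - F*[ij,t])/(EG - F^2), Gamma^t_ij = (E*[ij,t] - F*[ij,s])/(EG - F^2)
Gamma_sss = -8/229, Gamma_sst = 0, Gamma_stt = -47/229, Gamma_tss = 0, Gamma_tst = 4/47, Gamma_ttt = 0
d^2s/dtau^2 = -(Gamma_sss*(-1)^2 + 2*Gamma_sst*(-1)*(5/4) + Gamma_stt*(5/4)^2) = 1303/3664
d^2t/dtau^2 = -(Gamma_tss*(-1)^2 + 2*Gamma_tst*(-1)*(5/4) + Gamma_ttt*(5/4)^2) = 10/47


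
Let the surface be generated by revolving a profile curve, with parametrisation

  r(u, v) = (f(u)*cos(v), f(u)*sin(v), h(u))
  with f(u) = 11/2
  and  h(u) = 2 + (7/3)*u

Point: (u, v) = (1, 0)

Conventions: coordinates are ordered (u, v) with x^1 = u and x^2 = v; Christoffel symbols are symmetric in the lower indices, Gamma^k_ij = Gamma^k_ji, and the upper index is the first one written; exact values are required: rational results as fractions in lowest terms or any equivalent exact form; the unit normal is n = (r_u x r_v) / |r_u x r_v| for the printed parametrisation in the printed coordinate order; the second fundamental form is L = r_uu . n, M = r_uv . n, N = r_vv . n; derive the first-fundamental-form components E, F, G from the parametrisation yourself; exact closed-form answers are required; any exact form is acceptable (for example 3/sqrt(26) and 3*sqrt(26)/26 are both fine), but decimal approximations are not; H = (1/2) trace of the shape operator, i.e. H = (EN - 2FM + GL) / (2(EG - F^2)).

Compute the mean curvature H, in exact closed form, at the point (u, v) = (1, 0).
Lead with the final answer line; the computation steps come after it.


Answer: H = 1/11

f = 11/2, f' = 0, f'' = 0, h' = 7/3, h'' = 0
E = 49/9, F = 0, G = 121/4; answer radicand W^2 = 49/9
unnormalised second-form numerators: l = 0, m = 0, n = 77/6; L = l/sqrt(49/9), and similarly M = m/sqrt(W^2), N = n/sqrt(W^2)
H = (E*n - 2*F*m + G*l) / (2*(EG - F^2)*sqrt(W^2)); E*n - 2*F*m + G*l = 3773/54, EG - F^2 = 5929/36, so H = (7/33)/sqrt(49/9)


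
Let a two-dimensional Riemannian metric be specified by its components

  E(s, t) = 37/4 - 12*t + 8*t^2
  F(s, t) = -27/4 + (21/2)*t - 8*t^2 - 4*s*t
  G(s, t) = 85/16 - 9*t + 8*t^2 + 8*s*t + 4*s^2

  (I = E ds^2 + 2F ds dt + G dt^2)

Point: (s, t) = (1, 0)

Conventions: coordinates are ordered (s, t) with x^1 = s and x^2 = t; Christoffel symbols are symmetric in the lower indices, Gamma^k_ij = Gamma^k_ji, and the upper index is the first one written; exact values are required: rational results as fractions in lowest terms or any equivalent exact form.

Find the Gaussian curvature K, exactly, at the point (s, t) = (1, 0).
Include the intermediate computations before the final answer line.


E = 37/4, F = -27/4, G = 149/16, EG - F^2 = 2597/64 at the point
E_s = 0, E_t = -12, F_s = 0, F_t = 13/2, G_s = 8, G_t = -1
E_tt = 16, F_st = -4, G_ss = 8
K follows from Brioschi's formula, (det M1 - det M2)/(EG - F^2)^2.
M1 = [[-E_tt/2 + F_st - G_ss/2, E_s/2, F_s - E_t/2], [F_t - G_s/2, E, F], [G_t/2, F, G]] = [[-16, 0, 6], [5/2, 37/4, -27/4], [-1/2, -27/4, 149/16]]; det M1 = -2891/4
M2 = [[0, E_t/2, G_s/2], [E_t/2, E, F], [G_s/2, F, G]] = [[0, -6, 4], [-6, 37/4, -27/4], [4, -27/4, 149/16]]; det M2 = -637/4
det M1 - det M2 = -1127/2; K = -1127/2 / (2597/64)^2 = -47104/137641

Answer: K = -47104/137641


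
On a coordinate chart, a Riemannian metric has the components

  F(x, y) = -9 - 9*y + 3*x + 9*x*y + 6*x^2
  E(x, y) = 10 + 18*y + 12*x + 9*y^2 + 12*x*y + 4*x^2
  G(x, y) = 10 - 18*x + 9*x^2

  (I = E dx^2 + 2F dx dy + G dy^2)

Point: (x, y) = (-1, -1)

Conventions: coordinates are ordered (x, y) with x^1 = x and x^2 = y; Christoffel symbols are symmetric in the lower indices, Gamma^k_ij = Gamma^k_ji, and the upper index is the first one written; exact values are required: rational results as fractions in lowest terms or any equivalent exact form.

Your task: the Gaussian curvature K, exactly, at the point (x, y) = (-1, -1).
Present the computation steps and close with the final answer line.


E = 5, F = 12, G = 37, EG - F^2 = 41 at the point
E_x = -8, E_y = -12, F_x = -18, F_y = -18, G_x = -36, G_y = 0
E_yy = 18, F_xy = 9, G_xx = 18
Evaluate Brioschi's two determinant matrices M1, M2 and divide by (EG - F^2)^2.
M1 = [[-E_yy/2 + F_xy - G_xx/2, E_x/2, F_x - E_y/2], [F_y - G_x/2, E, F], [G_y/2, F, G]] = [[-9, -4, -12], [0, 5, 12], [0, 12, 37]]; det M1 = -369
M2 = [[0, E_y/2, G_x/2], [E_y/2, E, F], [G_x/2, F, G]] = [[0, -6, -18], [-6, 5, 12], [-18, 12, 37]]; det M2 = -360
det M1 - det M2 = -9; K = -9 / (41)^2 = -9/1681

Answer: K = -9/1681
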